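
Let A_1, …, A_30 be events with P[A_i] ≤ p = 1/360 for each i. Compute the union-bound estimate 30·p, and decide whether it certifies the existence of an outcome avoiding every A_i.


Union bound: P[∪_{i=1}^{30} A_i] ≤ Σ_i P[A_i] ≤ 30·p = 30·(1/360) = 1/12.
Numerically: 1/12 ≈ 0.0833333.
Is 1/12 < 1? YES.
Since P[∪ A_i] ≤ 1/12 < 1, the complement has P[∩ A_i^c] ≥ 1 − 1/12 = 11/12 > 0, so some outcome avoids every A_i.

30·p = 1/12 ≈ 0.0833333; existence CERTIFIED by the union bound.


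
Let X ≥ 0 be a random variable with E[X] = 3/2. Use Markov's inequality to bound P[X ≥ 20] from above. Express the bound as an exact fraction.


μ = E[X] = 3/2, a = 20.
Markov: P[X ≥ 20] ≤ μ/a = (3/2)/20 = 3/40.
Numerically: ≈ 0.075000.
(Since a = 20 > μ = 1.500000, the bound 3/40 is < 1 and informative.)

P[X ≥ 20] ≤ 3/40 ≈ 0.075000.


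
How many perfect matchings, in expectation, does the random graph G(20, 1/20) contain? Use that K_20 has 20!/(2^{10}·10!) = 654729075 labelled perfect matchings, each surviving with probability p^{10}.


K_20 has 20!/(2^{10}·10!) = 654729075 labelled perfect matchings.
For each such perfect matching H, let X_H = 1 if all 10 edges of H are present in G. Then P[X_H = 1] = p^{10} = (1/20)^{10} = 1/10240000000000.
By linearity: E[X] = Σ_H E[X_H] = 654729075 · p^{10} = 654729075 · 1/10240000000000 = 26189163/409600000000.
Numerically: E[X] ≈ 6.39384e-05.

E[X] = 654729075 · (1/20)^{10} = 26189163/409600000000 ≈ 6.39384e-05.


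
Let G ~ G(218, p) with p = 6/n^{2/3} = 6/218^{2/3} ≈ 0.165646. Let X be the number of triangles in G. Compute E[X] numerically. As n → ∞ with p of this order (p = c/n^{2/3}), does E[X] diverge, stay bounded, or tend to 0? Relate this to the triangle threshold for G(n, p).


Number of potential triangles: C(218, 3) = 1703016.
Each occurs with probability p³ ≈ (0.165646)³ ≈ 4.54507196e-03.
By linearity: E[X] = C(218, 3)·p³ ≈ 1703016 · 4.54507196e-03 ≈ 7740.330275.
Since α = 2/3 < 1, p = c/n^{2/3} ≫ 1/n is above the triangle threshold p ~ 1/n. Asymptotically E[X] ~ (c³/6)·n^{3(1−α)} = (6³/6)·n^{1} → ∞; triangles are abundant w.h.p.

E[X] ≈ 7740.330275; in regime p = Θ(1/n^{2/3}) E[X] diverges (above the triangle threshold p ~ 1/n).


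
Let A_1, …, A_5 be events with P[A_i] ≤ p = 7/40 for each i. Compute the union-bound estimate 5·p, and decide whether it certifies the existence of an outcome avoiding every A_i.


Union bound: P[∪_{i=1}^{5} A_i] ≤ Σ_i P[A_i] ≤ 5·p = 5·(7/40) = 7/8.
Numerically: 7/8 ≈ 0.875000.
Is 7/8 < 1? YES.
Since P[∪ A_i] ≤ 7/8 < 1, the complement has P[∩ A_i^c] ≥ 1 − 7/8 = 1/8 > 0, so some outcome avoids every A_i.

5·p = 7/8 ≈ 0.875000; existence CERTIFIED by the union bound.


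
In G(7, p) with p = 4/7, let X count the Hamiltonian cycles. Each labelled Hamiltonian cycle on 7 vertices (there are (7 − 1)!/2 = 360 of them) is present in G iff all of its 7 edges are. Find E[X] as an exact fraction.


K_7 has (7 − 1)!/2 = 360 labelled Hamiltonian cycles.
For each such Hamiltonian cycle H, let X_H = 1 if all 7 edges of H are present in G. Then P[X_H = 1] = p^{7} = (4/7)^{7} = 16384/823543.
By linearity: E[X] = Σ_H E[X_H] = 360 · p^{7} = 360 · 16384/823543 = 5898240/823543.
Numerically: E[X] ≈ 7.16.

E[X] = 360 · (4/7)^{7} = 5898240/823543 ≈ 7.16.


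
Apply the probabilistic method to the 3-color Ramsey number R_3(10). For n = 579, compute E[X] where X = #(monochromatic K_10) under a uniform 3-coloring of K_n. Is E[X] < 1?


E[X] = C(579, 10) · 3^{1 − 45} = 1079152988140386124680 · 3^{−44} = 1079152988140386124680/984770902183611232881.
As a reduced fraction: E[X] = 359717662713462041560/328256967394537077627 ≈ 1.0958417.
Is E[X] < 1? NO.
Since E[X] ≥ 1, the first-moment bound is inconclusive at n = 579; it does NOT by itself certify R_3(10) > 579.

E[X] = 359717662713462041560/328256967394537077627 ≈ 1.0958417; E[X] ≥ 1; first-moment method inconclusive here.


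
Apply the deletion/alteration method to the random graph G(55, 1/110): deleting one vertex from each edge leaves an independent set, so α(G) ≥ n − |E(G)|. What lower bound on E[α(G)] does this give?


E[|E(G)|] = C(55, 2)·p = 1485 · (1/110) = 27/2.
E[α(G)] ≥ n − E[|E(G)|] = 55 − 27/2 = 83/2.
Numerically: ≈ 41.500.
(This is only a lower bound; the true E[α(G)] may be larger.)

E[α(G)] ≥ 83/2 ≈ 41.500.


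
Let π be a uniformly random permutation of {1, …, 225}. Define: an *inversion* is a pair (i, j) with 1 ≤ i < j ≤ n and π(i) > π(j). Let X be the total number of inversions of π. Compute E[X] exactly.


Write X = Σ X_I over the C(225, 2) = 25200 pairs i < j, with X_I the indicator of one inversion.
There are 25200 indicators.
For each fixed pair i < j, the values π(i) and π(j) are two distinct elements of {1, …, 225} in uniformly random order; by symmetry P[π(i) > π(j)] = 1/2.
By linearity: E[X] = 25200 · (1/2) = C(225, 2) · (1/2) = 25200/2 = 12600 ≈ 12600.00000.

E[X] = 12600 = 12600.00000.


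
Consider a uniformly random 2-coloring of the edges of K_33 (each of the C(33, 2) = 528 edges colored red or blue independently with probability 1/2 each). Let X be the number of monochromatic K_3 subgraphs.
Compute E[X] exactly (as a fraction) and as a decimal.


Let X = Σ_S X_S over the C(33, 3) = 5456 subsets S of size 3, where X_S = 1 if the K_3 on S is monochromatic.
For a fixed S, the K_3 on S has C(3, 2) = 3 edges. P[all 3 edges red] = (1/2)^3, and likewise for blue, so P[monochromatic] = 2·(1/2)^3 = 2^{1 − 3} = 1/4.
Summing: E[X] = C(33, 3) · 2^{1 − 3} = 5456 · 1/4 = 1364.
Numerically: E[X] ≈ 1364.000000.

E[X] = C(33,3)·2^(1−C(3,2)) = 1364 ≈ 1364.000000.


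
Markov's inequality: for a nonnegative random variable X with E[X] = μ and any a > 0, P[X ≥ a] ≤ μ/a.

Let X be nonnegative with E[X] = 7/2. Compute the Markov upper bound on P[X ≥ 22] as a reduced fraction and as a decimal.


μ = E[X] = 7/2, a = 22.
Markov: P[X ≥ 22] ≤ μ/a = (7/2)/22 = 7/44.
Numerically: ≈ 0.159091.
(Since a = 22 > μ = 3.500000, the bound 7/44 is < 1 and informative.)

P[X ≥ 22] ≤ 7/44 ≈ 0.159091.


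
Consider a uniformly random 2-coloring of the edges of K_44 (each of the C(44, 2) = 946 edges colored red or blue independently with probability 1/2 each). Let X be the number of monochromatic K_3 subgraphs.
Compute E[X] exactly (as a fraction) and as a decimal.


Let X = Σ_S X_S over the C(44, 3) = 13244 subsets S of size 3, where X_S = 1 if the K_3 on S is monochromatic.
For a fixed S, the K_3 on S has C(3, 2) = 3 edges. P[all 3 edges red] = (1/2)^3, and likewise for blue, so P[monochromatic] = 2·(1/2)^3 = 2^{1 − 3} = 1/4.
By linearity of expectation: E[X] = C(44, 3) · 2^{1 − 3} = 13244 · 1/4 = 3311.
Numerically: E[X] ≈ 3311.0000.

E[X] = C(44,3)·2^(1−C(3,2)) = 3311 ≈ 3311.0000.


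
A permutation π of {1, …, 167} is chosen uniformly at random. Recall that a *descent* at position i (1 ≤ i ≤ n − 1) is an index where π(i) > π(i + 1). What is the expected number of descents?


Write X = Σ X_I over i = 1, …, 166, with X_I the indicator of one descent.
There are 166 indicators.
For each fixed i, the pair (π(i), π(i+1)) is a uniformly random ordered pair of distinct values from {1, …, 167}; by symmetry P[π(i) > π(i+1)] = 1/2.
By linearity: E[X] = 166 · (1/2) = (167 − 1) · (1/2) = 83 ≈ 83.0000.

E[X] = 83 = 83.0000.


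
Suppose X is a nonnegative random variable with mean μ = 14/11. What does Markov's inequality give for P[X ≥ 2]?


μ = E[X] = 14/11, a = 2.
Markov: P[X ≥ 2] ≤ μ/a = (14/11)/2 = 7/11.
Numerically: ≈ 0.636.
(Since a = 2 > μ = 1.273, the bound 7/11 is < 1 and informative.)

P[X ≥ 2] ≤ 7/11 ≈ 0.636.


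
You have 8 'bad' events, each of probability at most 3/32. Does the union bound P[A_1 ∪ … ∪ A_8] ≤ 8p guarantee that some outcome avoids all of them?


Union bound: P[∪_{i=1}^{8} A_i] ≤ Σ_i P[A_i] ≤ 8·p = 8·(3/32) = 3/4.
Numerically: 3/4 ≈ 0.7500000.
Is 3/4 < 1? YES.
Since P[∪ A_i] ≤ 3/4 < 1, the complement has P[∩ A_i^c] ≥ 1 − 3/4 = 1/4 > 0, so some outcome avoids every A_i.

8·p = 3/4 ≈ 0.7500000; existence CERTIFIED by the union bound.


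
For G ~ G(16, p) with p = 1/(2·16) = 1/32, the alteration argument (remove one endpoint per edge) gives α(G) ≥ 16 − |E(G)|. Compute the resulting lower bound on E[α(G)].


E[|E(G)|] = C(16, 2)·p = 120 · (1/32) = 15/4.
E[α(G)] ≥ n − E[|E(G)|] = 16 − 15/4 = 49/4.
Numerically: ≈ 12.250.
(This is only a lower bound; the true E[α(G)] may be larger.)

E[α(G)] ≥ 49/4 ≈ 12.250.


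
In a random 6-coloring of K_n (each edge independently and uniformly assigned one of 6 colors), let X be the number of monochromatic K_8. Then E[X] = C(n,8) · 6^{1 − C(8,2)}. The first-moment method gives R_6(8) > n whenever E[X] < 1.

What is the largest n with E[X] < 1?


We need C(n, 8) · 6^{1 − 28} < 1, i.e. C(n, 8) < 6^{28 − 1} = 1023490369077469249536.
Check values of n near the boundary:
  n = 1591: C(1591, 8) = 1000427749141189953870; 1000427749141189953870 < 1023490369077469249536? YES
  n = 1592: C(1592, 8) = 1005480414540892933435; 1005480414540892933435 < 1023490369077469249536? YES
  n = 1593: C(1593, 8) = 1010555394551193970323; 1010555394551193970323 < 1023490369077469249536? YES
  n = 1594: C(1594, 8) = 1015652773590544255167; 1015652773590544255167 < 1023490369077469249536? YES
  n = 1595: C(1595, 8) = 1020772636343363633895; 1020772636343363633895 < 1023490369077469249536? YES
  n = 1596: C(1596, 8) = 1025915067760710553965; 1025915067760710553965 < 1023490369077469249536? NO
  n = 1597: C(1597, 8) = 1031080153060953275445; 1031080153060953275445 < 1023490369077469249536? NO
The largest n with C(n, 8) < 1023490369077469249536 is n = 1595 (where E[X] = 113419181815929292655/113721152119718805504 ≈ 0.997). Hence R_6(8) > 1595, i.e. R_6(8) ≥ 1596.

Largest n = 1595; hence R_6(8) > 1595.


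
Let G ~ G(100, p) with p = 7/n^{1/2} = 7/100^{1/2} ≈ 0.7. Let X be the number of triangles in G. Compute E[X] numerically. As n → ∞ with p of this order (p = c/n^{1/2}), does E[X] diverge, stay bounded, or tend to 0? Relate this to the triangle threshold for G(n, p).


Number of potential triangles: C(100, 3) = 161700.
Each occurs with probability p³ ≈ (0.7)³ ≈ 3.4300000e-01.
By linearity: E[X] = C(100, 3)·p³ ≈ 161700 · 3.4300000e-01 ≈ 55463.10000.
Since α = 1/2 < 1, p = c/n^{1/2} ≫ 1/n is above the triangle threshold p ~ 1/n. Asymptotically E[X] ~ (c³/6)·n^{3(1−α)} = (7³/6)·n^{1.5} → ∞; triangles are abundant w.h.p.

E[X] ≈ 55463.10000; in regime p = Θ(1/n^{1/2}) E[X] diverges (above the triangle threshold p ~ 1/n).


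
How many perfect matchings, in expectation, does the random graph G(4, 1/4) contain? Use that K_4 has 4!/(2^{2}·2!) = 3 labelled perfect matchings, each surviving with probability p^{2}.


K_4 has 4!/(2^{2}·2!) = 3 labelled perfect matchings.
For each such perfect matching H, let X_H = 1 if all 2 edges of H are present in G. Then P[X_H = 1] = p^{2} = (1/4)^{2} = 1/16.
By linearity: E[X] = Σ_H E[X_H] = 3 · p^{2} = 3 · 1/16 = 3/16.
Numerically: E[X] ≈ 0.188.

E[X] = 3 · (1/4)^{2} = 3/16 ≈ 0.188.


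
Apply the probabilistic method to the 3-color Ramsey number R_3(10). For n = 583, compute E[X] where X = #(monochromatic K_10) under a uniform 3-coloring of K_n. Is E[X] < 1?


E[X] = C(583, 10) · 3^{1 − 45} = 1156690232601431494120 · 3^{−44} = 1156690232601431494120/984770902183611232881.
As a reduced fraction: E[X] = 1156690232601431494120/984770902183611232881 ≈ 1.1746.
Is E[X] < 1? NO.
Since E[X] ≥ 1, the first-moment bound is inconclusive at n = 583; it does NOT by itself certify R_3(10) > 583.

E[X] = 1156690232601431494120/984770902183611232881 ≈ 1.1746; E[X] ≥ 1; first-moment method inconclusive here.


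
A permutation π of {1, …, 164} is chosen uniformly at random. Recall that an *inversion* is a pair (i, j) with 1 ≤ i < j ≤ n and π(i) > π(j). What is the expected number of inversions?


Write X = Σ X_I over the C(164, 2) = 13366 pairs i < j, with X_I the indicator of one inversion.
There are 13366 indicators.
For each fixed pair i < j, the values π(i) and π(j) are two distinct elements of {1, …, 164} in uniformly random order; by symmetry P[π(i) > π(j)] = 1/2.
By linearity: E[X] = 13366 · (1/2) = C(164, 2) · (1/2) = 13366/2 = 6683 ≈ 6683.000000.

E[X] = 6683 = 6683.000000.


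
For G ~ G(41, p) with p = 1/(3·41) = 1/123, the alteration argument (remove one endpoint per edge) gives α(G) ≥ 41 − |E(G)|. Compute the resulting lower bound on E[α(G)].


E[|E(G)|] = C(41, 2)·p = 820 · (1/123) = 20/3.
E[α(G)] ≥ n − E[|E(G)|] = 41 − 20/3 = 103/3.
Numerically: ≈ 34.333333.
(This is only a lower bound; the true E[α(G)] may be larger.)

E[α(G)] ≥ 103/3 ≈ 34.333333.


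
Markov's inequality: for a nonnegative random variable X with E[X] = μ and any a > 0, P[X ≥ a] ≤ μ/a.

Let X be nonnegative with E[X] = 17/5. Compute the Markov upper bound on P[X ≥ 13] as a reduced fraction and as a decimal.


μ = E[X] = 17/5, a = 13.
Markov: P[X ≥ 13] ≤ μ/a = (17/5)/13 = 17/65.
Numerically: ≈ 0.262.
(Since a = 13 > μ = 3.400, the bound 17/65 is < 1 and informative.)

P[X ≥ 13] ≤ 17/65 ≈ 0.262.


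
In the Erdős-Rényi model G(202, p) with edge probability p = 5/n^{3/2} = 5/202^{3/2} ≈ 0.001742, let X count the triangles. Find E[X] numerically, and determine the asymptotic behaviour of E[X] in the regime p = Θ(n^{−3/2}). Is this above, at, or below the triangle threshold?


Number of potential triangles: C(202, 3) = 1353400.
Each occurs with probability p³ ≈ (0.001742)³ ≈ 5.282370e-09.
By linearity: E[X] = C(202, 3)·p³ ≈ 1353400 · 5.282370e-09 ≈ 0.0071.
Since α = 3/2 > 1, p = c/n^{3/2} = o(1/n) is below the triangle threshold p ~ 1/n. Asymptotically E[X] ~ (c³/6)·n^{3(1−α)} = (5³/6)·n^{-1.5} → 0, so by Markov's inequality G has no triangles w.h.p.

E[X] ≈ 0.0071; in regime p = Θ(1/n^{3/2}) E[X] tends to 0 (below the triangle threshold p ~ 1/n).


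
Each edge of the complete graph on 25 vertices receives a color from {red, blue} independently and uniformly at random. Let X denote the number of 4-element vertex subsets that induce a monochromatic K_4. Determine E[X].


Let X = Σ_S X_S over the C(25, 4) = 12650 subsets S of size 4, where X_S = 1 if the K_4 on S is monochromatic.
For a fixed S, the K_4 on S has C(4, 2) = 6 edges. P[all 6 edges red] = (1/2)^6, and likewise for blue, so P[monochromatic] = 2·(1/2)^6 = 2^{1 − 6} = 1/32.
Summing: E[X] = C(25, 4) · 2^{1 − 6} = 12650 · 1/32 = 6325/16.
Numerically: E[X] ≈ 395.3125.

E[X] = C(25,4)·2^(1−C(4,2)) = 6325/16 ≈ 395.3125.


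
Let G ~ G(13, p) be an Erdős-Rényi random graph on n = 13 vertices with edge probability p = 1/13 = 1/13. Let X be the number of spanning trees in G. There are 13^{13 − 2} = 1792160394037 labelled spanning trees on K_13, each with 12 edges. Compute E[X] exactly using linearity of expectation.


K_13 has 13^{13 − 2} = 1792160394037 labelled spanning trees.
For each such spanning tree H, let X_H = 1 if all 12 edges of H are present in G. Then P[X_H = 1] = p^{12} = (1/13)^{12} = 1/23298085122481.
Summing the indicators: E[X] = Σ_H E[X_H] = 1792160394037 · p^{12} = 1792160394037 · 1/23298085122481 = 1/13.
Numerically: E[X] ≈ 0.07692.

E[X] = 1792160394037 · (1/13)^{12} = 1/13 ≈ 0.07692.


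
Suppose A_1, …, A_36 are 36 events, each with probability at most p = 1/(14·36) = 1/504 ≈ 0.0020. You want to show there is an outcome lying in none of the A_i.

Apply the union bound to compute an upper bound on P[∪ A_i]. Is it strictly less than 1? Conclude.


Union bound: P[∪_{i=1}^{36} A_i] ≤ Σ_i P[A_i] ≤ 36·p = 36·(1/504) = 1/14.
Numerically: 1/14 ≈ 0.0714.
Is 1/14 < 1? YES.
Since P[∪ A_i] ≤ 1/14 < 1, the complement has P[∩ A_i^c] ≥ 1 − 1/14 = 13/14 > 0, so some outcome avoids every A_i.

36·p = 1/14 ≈ 0.0714; existence CERTIFIED by the union bound.


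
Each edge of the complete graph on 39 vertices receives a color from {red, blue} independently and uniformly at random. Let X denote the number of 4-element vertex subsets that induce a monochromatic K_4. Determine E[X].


Let X = Σ_S X_S over the C(39, 4) = 82251 subsets S of size 4, where X_S = 1 if the K_4 on S is monochromatic.
For a fixed S, the K_4 on S has C(4, 2) = 6 edges. P[all 6 edges red] = (1/2)^6, and likewise for blue, so P[monochromatic] = 2·(1/2)^6 = 2^{1 − 6} = 1/32.
By linearity of expectation: E[X] = C(39, 4) · 2^{1 − 6} = 82251 · 1/32 = 82251/32.
Numerically: E[X] ≈ 2570.343750.

E[X] = C(39,4)·2^(1−C(4,2)) = 82251/32 ≈ 2570.343750.


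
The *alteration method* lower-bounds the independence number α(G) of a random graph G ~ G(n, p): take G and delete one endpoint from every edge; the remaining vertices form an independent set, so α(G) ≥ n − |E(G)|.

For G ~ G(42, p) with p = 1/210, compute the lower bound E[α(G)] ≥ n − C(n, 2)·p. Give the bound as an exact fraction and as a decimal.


E[|E(G)|] = C(42, 2)·p = 861 · (1/210) = 41/10.
E[α(G)] ≥ n − E[|E(G)|] = 42 − 41/10 = 379/10.
Numerically: ≈ 37.9000.
(This is only a lower bound; the true E[α(G)] may be larger.)

E[α(G)] ≥ 379/10 ≈ 37.9000.


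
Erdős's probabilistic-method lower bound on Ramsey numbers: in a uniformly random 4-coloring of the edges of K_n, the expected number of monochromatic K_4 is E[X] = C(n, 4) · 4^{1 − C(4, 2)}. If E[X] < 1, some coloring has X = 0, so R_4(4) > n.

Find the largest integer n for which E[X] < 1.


We need C(n, 4) · 4^{1 − 6} < 1, i.e. C(n, 4) < 4^{6 − 1} = 1024.
Check values of n near the boundary:
  n = 8: C(8, 4) = 70; 70 < 1024? YES
  n = 9: C(9, 4) = 126; 126 < 1024? YES
  n = 10: C(10, 4) = 210; 210 < 1024? YES
  n = 11: C(11, 4) = 330; 330 < 1024? YES
  n = 12: C(12, 4) = 495; 495 < 1024? YES
  n = 13: C(13, 4) = 715; 715 < 1024? YES
  n = 14: C(14, 4) = 1001; 1001 < 1024? YES
  n = 15: C(15, 4) = 1365; 1365 < 1024? NO
  n = 16: C(16, 4) = 1820; 1820 < 1024? NO
The largest n with C(n, 4) < 1024 is n = 14 (where E[X] = 1001/1024 ≈ 0.977539). Hence R_4(4) > 14, i.e. R_4(4) ≥ 15.

Largest n = 14; hence R_4(4) > 14.


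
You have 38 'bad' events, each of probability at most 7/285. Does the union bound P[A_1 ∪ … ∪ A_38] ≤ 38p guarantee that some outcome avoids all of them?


Union bound: P[∪_{i=1}^{38} A_i] ≤ Σ_i P[A_i] ≤ 38·p = 38·(7/285) = 14/15.
Numerically: 14/15 ≈ 0.9333333.
Is 14/15 < 1? YES.
Since P[∪ A_i] ≤ 14/15 < 1, the complement has P[∩ A_i^c] ≥ 1 − 14/15 = 1/15 > 0, so some outcome avoids every A_i.

38·p = 14/15 ≈ 0.9333333; existence CERTIFIED by the union bound.


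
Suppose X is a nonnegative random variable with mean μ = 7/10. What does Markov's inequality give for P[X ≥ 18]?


μ = E[X] = 7/10, a = 18.
Markov: P[X ≥ 18] ≤ μ/a = (7/10)/18 = 7/180.
Numerically: ≈ 0.03889.
(Since a = 18 > μ = 0.70000, the bound 7/180 is < 1 and informative.)

P[X ≥ 18] ≤ 7/180 ≈ 0.03889.


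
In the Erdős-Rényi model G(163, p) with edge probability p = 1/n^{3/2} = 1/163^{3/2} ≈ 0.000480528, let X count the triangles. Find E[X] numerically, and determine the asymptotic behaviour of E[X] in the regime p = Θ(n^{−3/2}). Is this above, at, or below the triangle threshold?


Number of potential triangles: C(163, 3) = 708561.
Each occurs with probability p³ ≈ (0.000480528)³ ≈ 1.10957274e-10.
By linearity: E[X] = C(163, 3)·p³ ≈ 708561 · 1.10957274e-10 ≈ 0.000079.
Since α = 3/2 > 1, p = c/n^{3/2} = o(1/n) is below the triangle threshold p ~ 1/n. Asymptotically E[X] ~ (c³/6)·n^{3(1−α)} = (1³/6)·n^{-1.5} → 0, so by Markov's inequality G has no triangles w.h.p.

E[X] ≈ 0.000079; in regime p = Θ(1/n^{3/2}) E[X] tends to 0 (below the triangle threshold p ~ 1/n).


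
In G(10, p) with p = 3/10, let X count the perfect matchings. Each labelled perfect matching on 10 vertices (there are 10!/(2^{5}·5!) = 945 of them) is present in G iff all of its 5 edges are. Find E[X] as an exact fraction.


K_10 has 10!/(2^{5}·5!) = 945 labelled perfect matchings.
For each such perfect matching H, let X_H = 1 if all 5 edges of H are present in G. Then P[X_H = 1] = p^{5} = (3/10)^{5} = 243/100000.
Summing the indicators: E[X] = Σ_H E[X_H] = 945 · p^{5} = 945 · 243/100000 = 45927/20000.
Numerically: E[X] ≈ 2.2963.

E[X] = 945 · (3/10)^{5} = 45927/20000 ≈ 2.2963.


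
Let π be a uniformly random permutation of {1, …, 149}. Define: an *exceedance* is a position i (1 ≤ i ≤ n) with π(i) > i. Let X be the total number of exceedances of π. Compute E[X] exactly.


Write X = Σ_{i=1}^{149} X_i, where X_i = 1_{π(i) > i}.
For each fixed i, π(i) is uniform over {1, …, 149} (marginal of a uniform permutation), so P[π(i) > i] = (n − i)/n. Summing: Σ_{i=1}^{149} (n − i)/n = (0 + 1 + … + 148)/149 = 149(149 − 1)/(2·149) = (149 − 1)/2.
Hence E[X] = Σ_{i=1}^{149} (149 − i)/149 = 74 ≈ 74.0000.

E[X] = 74 = 74.0000.


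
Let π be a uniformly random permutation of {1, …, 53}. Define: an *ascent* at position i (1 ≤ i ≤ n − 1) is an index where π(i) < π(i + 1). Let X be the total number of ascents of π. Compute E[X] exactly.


Write X = Σ X_I over i = 1, …, 52, with X_I the indicator of one ascent.
There are 52 indicators.
For each fixed i, the pair (π(i), π(i+1)) is a uniformly random ordered pair of distinct values from {1, …, 53}; by symmetry P[π(i) < π(i+1)] = 1/2.
By linearity: E[X] = 52 · (1/2) = (53 − 1) · (1/2) = 26 ≈ 26.0000.

E[X] = 26 = 26.0000.


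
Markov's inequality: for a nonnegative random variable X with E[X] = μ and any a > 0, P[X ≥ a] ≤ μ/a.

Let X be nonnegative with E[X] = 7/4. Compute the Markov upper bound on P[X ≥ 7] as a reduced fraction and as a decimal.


μ = E[X] = 7/4, a = 7.
Markov: P[X ≥ 7] ≤ μ/a = (7/4)/7 = 1/4.
Numerically: ≈ 0.25000.
(Since a = 7 > μ = 1.75000, the bound 1/4 is < 1 and informative.)

P[X ≥ 7] ≤ 1/4 ≈ 0.25000.


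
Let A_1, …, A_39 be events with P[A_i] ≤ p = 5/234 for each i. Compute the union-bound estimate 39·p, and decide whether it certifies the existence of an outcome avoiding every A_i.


Union bound: P[∪_{i=1}^{39} A_i] ≤ Σ_i P[A_i] ≤ 39·p = 39·(5/234) = 5/6.
Numerically: 5/6 ≈ 0.8333.
Is 5/6 < 1? YES.
Since P[∪ A_i] ≤ 5/6 < 1, the complement has P[∩ A_i^c] ≥ 1 − 5/6 = 1/6 > 0, so some outcome avoids every A_i.

39·p = 5/6 ≈ 0.8333; existence CERTIFIED by the union bound.


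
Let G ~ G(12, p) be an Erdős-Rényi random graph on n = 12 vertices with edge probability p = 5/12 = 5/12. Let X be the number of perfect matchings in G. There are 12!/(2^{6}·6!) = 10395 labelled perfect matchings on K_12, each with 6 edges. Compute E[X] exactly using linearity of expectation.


K_12 has 12!/(2^{6}·6!) = 10395 labelled perfect matchings.
For each such perfect matching H, let X_H = 1 if all 6 edges of H are present in G. Then P[X_H = 1] = p^{6} = (5/12)^{6} = 15625/2985984.
By linearity: E[X] = Σ_H E[X_H] = 10395 · p^{6} = 10395 · 15625/2985984 = 6015625/110592.
Numerically: E[X] ≈ 54.4.

E[X] = 10395 · (5/12)^{6} = 6015625/110592 ≈ 54.4.


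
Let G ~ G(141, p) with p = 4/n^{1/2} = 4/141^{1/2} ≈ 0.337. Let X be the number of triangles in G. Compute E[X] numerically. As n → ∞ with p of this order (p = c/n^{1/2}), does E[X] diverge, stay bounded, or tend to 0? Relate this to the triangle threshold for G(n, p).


Number of potential triangles: C(141, 3) = 457310.
Each occurs with probability p³ ≈ (0.337)³ ≈ 3.82253e-02.
By linearity: E[X] = C(141, 3)·p³ ≈ 457310 · 3.82253e-02 ≈ 17480.828.
Since α = 1/2 < 1, p = c/n^{1/2} ≫ 1/n is above the triangle threshold p ~ 1/n. Asymptotically E[X] ~ (c³/6)·n^{3(1−α)} = (4³/6)·n^{1.5} → ∞; triangles are abundant w.h.p.

E[X] ≈ 17480.828; in regime p = Θ(1/n^{1/2}) E[X] diverges (above the triangle threshold p ~ 1/n).


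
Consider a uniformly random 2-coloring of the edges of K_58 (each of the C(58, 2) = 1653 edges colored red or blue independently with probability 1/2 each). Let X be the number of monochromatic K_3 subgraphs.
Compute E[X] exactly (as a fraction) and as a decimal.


Let X = Σ_S X_S over the C(58, 3) = 30856 subsets S of size 3, where X_S = 1 if the K_3 on S is monochromatic.
For a fixed S, the K_3 on S has C(3, 2) = 3 edges. P[all 3 edges red] = (1/2)^3, and likewise for blue, so P[monochromatic] = 2·(1/2)^3 = 2^{1 − 3} = 1/4.
Summing: E[X] = C(58, 3) · 2^{1 − 3} = 30856 · 1/4 = 7714.
Numerically: E[X] ≈ 7714.000000.

E[X] = C(58,3)·2^(1−C(3,2)) = 7714 ≈ 7714.000000.


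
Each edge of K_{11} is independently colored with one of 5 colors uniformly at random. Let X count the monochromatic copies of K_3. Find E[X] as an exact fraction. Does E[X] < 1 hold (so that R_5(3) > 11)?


E[X] = C(11, 3) · 5^{1 − 3} = 165 · 5^{−2} = 165/25.
As a reduced fraction: E[X] = 33/5 ≈ 6.6000.
Is E[X] < 1? NO.
Since E[X] ≥ 1, the first-moment bound is inconclusive at n = 11; it does NOT by itself certify R_5(3) > 11.

E[X] = 33/5 ≈ 6.6000; E[X] ≥ 1; first-moment method inconclusive here.


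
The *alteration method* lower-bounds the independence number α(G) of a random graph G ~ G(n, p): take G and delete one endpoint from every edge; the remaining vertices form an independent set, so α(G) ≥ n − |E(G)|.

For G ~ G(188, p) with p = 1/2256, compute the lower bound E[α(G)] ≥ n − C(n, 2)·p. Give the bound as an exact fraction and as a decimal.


E[|E(G)|] = C(188, 2)·p = 17578 · (1/2256) = 187/24.
E[α(G)] ≥ n − E[|E(G)|] = 188 − 187/24 = 4325/24.
Numerically: ≈ 180.208333.
(This is only a lower bound; the true E[α(G)] may be larger.)

E[α(G)] ≥ 4325/24 ≈ 180.208333.


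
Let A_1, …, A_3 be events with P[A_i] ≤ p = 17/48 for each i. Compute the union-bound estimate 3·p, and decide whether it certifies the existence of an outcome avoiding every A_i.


Union bound: P[∪_{i=1}^{3} A_i] ≤ Σ_i P[A_i] ≤ 3·p = 3·(17/48) = 17/16.
Numerically: 17/16 ≈ 1.062.
Is 17/16 < 1? NO.
Since the bound 17/16 is ≥ 1, the union bound is uninformative here; it does NOT by itself certify existence.

3·p = 17/16 ≈ 1.062; existence NOT certified by the union bound.


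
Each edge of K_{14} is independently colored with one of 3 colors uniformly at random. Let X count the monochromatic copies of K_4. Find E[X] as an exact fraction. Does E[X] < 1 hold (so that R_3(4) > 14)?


E[X] = C(14, 4) · 3^{1 − 6} = 1001 · 3^{−5} = 1001/243.
As a reduced fraction: E[X] = 1001/243 ≈ 4.1193416.
Is E[X] < 1? NO.
Since E[X] ≥ 1, the first-moment bound is inconclusive at n = 14; it does NOT by itself certify R_3(4) > 14.

E[X] = 1001/243 ≈ 4.1193416; E[X] ≥ 1; first-moment method inconclusive here.


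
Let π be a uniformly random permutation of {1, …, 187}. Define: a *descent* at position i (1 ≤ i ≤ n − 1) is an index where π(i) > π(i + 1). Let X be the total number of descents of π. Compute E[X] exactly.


Write X = Σ X_I over i = 1, …, 186, with X_I the indicator of one descent.
There are 186 indicators.
For each fixed i, the pair (π(i), π(i+1)) is a uniformly random ordered pair of distinct values from {1, …, 187}; by symmetry P[π(i) > π(i+1)] = 1/2.
By linearity: E[X] = 186 · (1/2) = (187 − 1) · (1/2) = 93 ≈ 93.00000.

E[X] = 93 = 93.00000.


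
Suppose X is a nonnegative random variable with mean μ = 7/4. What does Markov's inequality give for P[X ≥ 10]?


μ = E[X] = 7/4, a = 10.
Markov: P[X ≥ 10] ≤ μ/a = (7/4)/10 = 7/40.
Numerically: ≈ 0.1750.
(Since a = 10 > μ = 1.7500, the bound 7/40 is < 1 and informative.)

P[X ≥ 10] ≤ 7/40 ≈ 0.1750.


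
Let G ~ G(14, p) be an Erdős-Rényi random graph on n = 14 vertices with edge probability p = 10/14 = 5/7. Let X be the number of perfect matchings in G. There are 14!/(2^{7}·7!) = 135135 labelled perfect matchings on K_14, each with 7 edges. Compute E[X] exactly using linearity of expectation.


K_14 has 14!/(2^{7}·7!) = 135135 labelled perfect matchings.
For each such perfect matching H, let X_H = 1 if all 7 edges of H are present in G. Then P[X_H = 1] = p^{7} = (5/7)^{7} = 78125/823543.
By linearity of expectation: E[X] = Σ_H E[X_H] = 135135 · p^{7} = 135135 · 78125/823543 = 1508203125/117649.
Numerically: E[X] ≈ 1.28e+04.

E[X] = 135135 · (5/7)^{7} = 1508203125/117649 ≈ 1.28e+04.


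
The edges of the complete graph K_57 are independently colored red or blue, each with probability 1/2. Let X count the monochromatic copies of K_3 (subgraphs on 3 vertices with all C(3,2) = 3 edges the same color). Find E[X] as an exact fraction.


Let X = Σ_S X_S over the C(57, 3) = 29260 subsets S of size 3, where X_S = 1 if the K_3 on S is monochromatic.
For a fixed S, the K_3 on S has C(3, 2) = 3 edges. P[all 3 edges red] = (1/2)^3, and likewise for blue, so P[monochromatic] = 2·(1/2)^3 = 2^{1 − 3} = 1/4.
By linearity: E[X] = C(57, 3) · 2^{1 − 3} = 29260 · 1/4 = 7315.
Numerically: E[X] ≈ 7315.0000.

E[X] = C(57,3)·2^(1−C(3,2)) = 7315 ≈ 7315.0000.


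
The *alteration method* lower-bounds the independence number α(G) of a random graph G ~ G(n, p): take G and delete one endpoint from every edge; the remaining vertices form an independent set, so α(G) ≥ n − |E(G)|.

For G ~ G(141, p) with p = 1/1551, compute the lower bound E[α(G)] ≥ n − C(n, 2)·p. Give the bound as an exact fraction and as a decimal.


E[|E(G)|] = C(141, 2)·p = 9870 · (1/1551) = 70/11.
E[α(G)] ≥ n − E[|E(G)|] = 141 − 70/11 = 1481/11.
Numerically: ≈ 134.63636.
(This is only a lower bound; the true E[α(G)] may be larger.)

E[α(G)] ≥ 1481/11 ≈ 134.63636.


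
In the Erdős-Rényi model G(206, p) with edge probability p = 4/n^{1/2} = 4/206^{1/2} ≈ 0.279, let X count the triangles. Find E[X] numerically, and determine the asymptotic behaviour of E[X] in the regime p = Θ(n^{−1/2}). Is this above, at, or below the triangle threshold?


Number of potential triangles: C(206, 3) = 1435820.
Each occurs with probability p³ ≈ (0.279)³ ≈ 2.16461e-02.
By linearity: E[X] = C(206, 3)·p³ ≈ 1435820 · 2.16461e-02 ≈ 31079.866.
Since α = 1/2 < 1, p = c/n^{1/2} ≫ 1/n is above the triangle threshold p ~ 1/n. Asymptotically E[X] ~ (c³/6)·n^{3(1−α)} = (4³/6)·n^{1.5} → ∞; triangles are abundant w.h.p.

E[X] ≈ 31079.866; in regime p = Θ(1/n^{1/2}) E[X] diverges (above the triangle threshold p ~ 1/n).


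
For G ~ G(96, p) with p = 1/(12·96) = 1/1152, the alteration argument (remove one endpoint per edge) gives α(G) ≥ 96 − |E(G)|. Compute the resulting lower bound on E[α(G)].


E[|E(G)|] = C(96, 2)·p = 4560 · (1/1152) = 95/24.
E[α(G)] ≥ n − E[|E(G)|] = 96 − 95/24 = 2209/24.
Numerically: ≈ 92.04167.
(This is only a lower bound; the true E[α(G)] may be larger.)

E[α(G)] ≥ 2209/24 ≈ 92.04167.


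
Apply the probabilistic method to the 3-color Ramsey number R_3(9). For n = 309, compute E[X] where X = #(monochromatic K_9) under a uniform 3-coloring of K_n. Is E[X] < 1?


E[X] = C(309, 9) · 3^{1 − 36} = 62920976643980686 · 3^{−35} = 62920976643980686/50031545098999707.
As a reduced fraction: E[X] = 62920976643980686/50031545098999707 ≈ 1.2576.
Is E[X] < 1? NO.
Since E[X] ≥ 1, the first-moment bound is inconclusive at n = 309; it does NOT by itself certify R_3(9) > 309.

E[X] = 62920976643980686/50031545098999707 ≈ 1.2576; E[X] ≥ 1; first-moment method inconclusive here.


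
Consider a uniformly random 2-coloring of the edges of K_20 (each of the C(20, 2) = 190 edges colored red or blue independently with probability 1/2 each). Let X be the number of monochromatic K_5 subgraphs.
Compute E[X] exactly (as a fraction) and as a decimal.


Let X = Σ_S X_S over the C(20, 5) = 15504 subsets S of size 5, where X_S = 1 if the K_5 on S is monochromatic.
For a fixed S, the K_5 on S has C(5, 2) = 10 edges. P[all 10 edges red] = (1/2)^10, and likewise for blue, so P[monochromatic] = 2·(1/2)^10 = 2^{1 − 10} = 1/512.
Summing: E[X] = C(20, 5) · 2^{1 − 10} = 15504 · 1/512 = 969/32.
Numerically: E[X] ≈ 30.281250.

E[X] = C(20,5)·2^(1−C(5,2)) = 969/32 ≈ 30.281250.


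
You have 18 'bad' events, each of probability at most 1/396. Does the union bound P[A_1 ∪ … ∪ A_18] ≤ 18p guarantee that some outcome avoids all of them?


Union bound: P[∪_{i=1}^{18} A_i] ≤ Σ_i P[A_i] ≤ 18·p = 18·(1/396) = 1/22.
Numerically: 1/22 ≈ 0.04545.
Is 1/22 < 1? YES.
Since P[∪ A_i] ≤ 1/22 < 1, the complement has P[∩ A_i^c] ≥ 1 − 1/22 = 21/22 > 0, so some outcome avoids every A_i.

18·p = 1/22 ≈ 0.04545; existence CERTIFIED by the union bound.


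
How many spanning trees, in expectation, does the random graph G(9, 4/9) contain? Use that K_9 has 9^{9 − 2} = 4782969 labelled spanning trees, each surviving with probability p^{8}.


K_9 has 9^{9 − 2} = 4782969 labelled spanning trees.
For each such spanning tree H, let X_H = 1 if all 8 edges of H are present in G. Then P[X_H = 1] = p^{8} = (4/9)^{8} = 65536/43046721.
By linearity: E[X] = Σ_H E[X_H] = 4782969 · p^{8} = 4782969 · 65536/43046721 = 65536/9.
Numerically: E[X] ≈ 7282.

E[X] = 4782969 · (4/9)^{8} = 65536/9 ≈ 7282.


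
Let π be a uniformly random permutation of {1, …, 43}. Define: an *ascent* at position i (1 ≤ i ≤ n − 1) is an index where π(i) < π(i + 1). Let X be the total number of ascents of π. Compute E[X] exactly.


Write X = Σ X_I over i = 1, …, 42, with X_I the indicator of one ascent.
There are 42 indicators.
For each fixed i, the pair (π(i), π(i+1)) is a uniformly random ordered pair of distinct values from {1, …, 43}; by symmetry P[π(i) < π(i+1)] = 1/2.
By linearity: E[X] = 42 · (1/2) = (43 − 1) · (1/2) = 21 ≈ 21.00000.

E[X] = 21 = 21.00000.


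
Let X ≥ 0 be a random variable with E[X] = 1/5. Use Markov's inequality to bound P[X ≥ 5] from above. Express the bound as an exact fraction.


μ = E[X] = 1/5, a = 5.
Markov: P[X ≥ 5] ≤ μ/a = (1/5)/5 = 1/25.
Numerically: ≈ 0.040.
(Since a = 5 > μ = 0.200, the bound 1/25 is < 1 and informative.)

P[X ≥ 5] ≤ 1/25 ≈ 0.040.


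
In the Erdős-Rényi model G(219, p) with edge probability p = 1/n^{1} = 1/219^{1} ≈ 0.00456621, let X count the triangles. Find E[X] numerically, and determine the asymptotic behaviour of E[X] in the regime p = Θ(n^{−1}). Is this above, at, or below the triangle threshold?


Number of potential triangles: C(219, 3) = 1726669.
Each occurs with probability p³ ≈ (0.00456621)³ ≈ 9.52067314e-08.
By linearity: E[X] = C(219, 3)·p³ ≈ 1726669 · 9.52067314e-08 ≈ 0.164391.
Here α = 1, so p = 1/n is exactly at the triangle threshold p ~ 1/n. Asymptotically E[X] → c³/6 = 1³/6 = 1/6 ≈ 0.166667, a bounded constant. In this regime the triangle count is asymptotically Poisson(c³/6).

E[X] ≈ 0.164391; in regime p = Θ(1/n^{1}) E[X] stays bounded (at the triangle threshold p ~ 1/n).


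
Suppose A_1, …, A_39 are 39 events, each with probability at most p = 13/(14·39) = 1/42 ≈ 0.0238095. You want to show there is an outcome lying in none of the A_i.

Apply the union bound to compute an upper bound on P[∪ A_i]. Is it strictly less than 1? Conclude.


Union bound: P[∪_{i=1}^{39} A_i] ≤ Σ_i P[A_i] ≤ 39·p = 39·(1/42) = 13/14.
Numerically: 13/14 ≈ 0.9285714.
Is 13/14 < 1? YES.
Since P[∪ A_i] ≤ 13/14 < 1, the complement has P[∩ A_i^c] ≥ 1 − 13/14 = 1/14 > 0, so some outcome avoids every A_i.

39·p = 13/14 ≈ 0.9285714; existence CERTIFIED by the union bound.


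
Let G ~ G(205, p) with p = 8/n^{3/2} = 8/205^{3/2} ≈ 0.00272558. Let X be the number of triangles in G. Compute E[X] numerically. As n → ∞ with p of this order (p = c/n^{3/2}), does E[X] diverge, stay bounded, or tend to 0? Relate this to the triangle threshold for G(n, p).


Number of potential triangles: C(205, 3) = 1414910.
Each occurs with probability p³ ≈ (0.00272558)³ ≈ 2.02477881e-08.
By linearity: E[X] = C(205, 3)·p³ ≈ 1414910 · 2.02477881e-08 ≈ 0.028649.
Since α = 3/2 > 1, p = c/n^{3/2} = o(1/n) is below the triangle threshold p ~ 1/n. Asymptotically E[X] ~ (c³/6)·n^{3(1−α)} = (8³/6)·n^{-1.5} → 0, so by Markov's inequality G has no triangles w.h.p.

E[X] ≈ 0.028649; in regime p = Θ(1/n^{3/2}) E[X] tends to 0 (below the triangle threshold p ~ 1/n).


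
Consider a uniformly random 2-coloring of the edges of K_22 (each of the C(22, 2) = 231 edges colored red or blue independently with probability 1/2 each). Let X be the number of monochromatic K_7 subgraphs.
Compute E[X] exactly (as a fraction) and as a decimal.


Let X = Σ_S X_S over the C(22, 7) = 170544 subsets S of size 7, where X_S = 1 if the K_7 on S is monochromatic.
For a fixed S, the K_7 on S has C(7, 2) = 21 edges. P[all 21 edges red] = (1/2)^21, and likewise for blue, so P[monochromatic] = 2·(1/2)^21 = 2^{1 − 21} = 1/1048576.
By linearity of expectation: E[X] = C(22, 7) · 2^{1 − 21} = 170544 · 1/1048576 = 10659/65536.
Numerically: E[X] ≈ 0.16264.

E[X] = C(22,7)·2^(1−C(7,2)) = 10659/65536 ≈ 0.16264.


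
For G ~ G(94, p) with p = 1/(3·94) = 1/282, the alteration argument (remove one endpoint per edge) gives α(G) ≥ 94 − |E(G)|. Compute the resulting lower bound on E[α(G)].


E[|E(G)|] = C(94, 2)·p = 4371 · (1/282) = 31/2.
E[α(G)] ≥ n − E[|E(G)|] = 94 − 31/2 = 157/2.
Numerically: ≈ 78.5000.
(This is only a lower bound; the true E[α(G)] may be larger.)

E[α(G)] ≥ 157/2 ≈ 78.5000.


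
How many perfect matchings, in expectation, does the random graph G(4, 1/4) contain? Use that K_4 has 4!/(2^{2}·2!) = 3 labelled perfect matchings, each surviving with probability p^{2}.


K_4 has 4!/(2^{2}·2!) = 3 labelled perfect matchings.
For each such perfect matching H, let X_H = 1 if all 2 edges of H are present in G. Then P[X_H = 1] = p^{2} = (1/4)^{2} = 1/16.
By linearity: E[X] = Σ_H E[X_H] = 3 · p^{2} = 3 · 1/16 = 3/16.
Numerically: E[X] ≈ 0.1875.

E[X] = 3 · (1/4)^{2} = 3/16 ≈ 0.1875.


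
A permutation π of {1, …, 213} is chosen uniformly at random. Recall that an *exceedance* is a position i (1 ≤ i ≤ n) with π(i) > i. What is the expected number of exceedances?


Write X = Σ_{i=1}^{213} X_i, where X_i = 1_{π(i) > i}.
For each fixed i, π(i) is uniform over {1, …, 213} (marginal of a uniform permutation), so P[π(i) > i] = (n − i)/n. Summing: Σ_{i=1}^{213} (n − i)/n = (0 + 1 + … + 212)/213 = 213(213 − 1)/(2·213) = (213 − 1)/2.
Hence E[X] = Σ_{i=1}^{213} (213 − i)/213 = 106 ≈ 106.000.

E[X] = 106 = 106.000.


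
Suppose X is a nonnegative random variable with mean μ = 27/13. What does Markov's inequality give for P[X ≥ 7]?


μ = E[X] = 27/13, a = 7.
Markov: P[X ≥ 7] ≤ μ/a = (27/13)/7 = 27/91.
Numerically: ≈ 0.296703.
(Since a = 7 > μ = 2.076923, the bound 27/91 is < 1 and informative.)

P[X ≥ 7] ≤ 27/91 ≈ 0.296703.


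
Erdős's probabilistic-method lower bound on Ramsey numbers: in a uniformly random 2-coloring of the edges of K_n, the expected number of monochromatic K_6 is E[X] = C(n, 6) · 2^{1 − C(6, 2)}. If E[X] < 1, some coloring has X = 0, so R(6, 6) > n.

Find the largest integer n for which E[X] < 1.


We need C(n, 6) · 2^{1 − 15} < 1, i.e. C(n, 6) < 2^{15 − 1} = 16384.
Check values of n near the boundary:
  n = 14: C(14, 6) = 3003; 3003 < 16384? YES
  n = 15: C(15, 6) = 5005; 5005 < 16384? YES
  n = 16: C(16, 6) = 8008; 8008 < 16384? YES
  n = 17: C(17, 6) = 12376; 12376 < 16384? YES
  n = 18: C(18, 6) = 18564; 18564 < 16384? NO
  n = 19: C(19, 6) = 27132; 27132 < 16384? NO
The largest n with C(n, 6) < 16384 is n = 17 (where E[X] = 1547/2048 ≈ 0.7554). Hence R(6, 6) > 17, i.e. R(6, 6) ≥ 18.

Largest n = 17; hence R(6, 6) > 17.


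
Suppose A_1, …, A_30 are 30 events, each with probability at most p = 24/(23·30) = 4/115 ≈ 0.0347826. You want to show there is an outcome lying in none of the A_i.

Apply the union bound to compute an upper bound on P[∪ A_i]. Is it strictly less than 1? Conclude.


Union bound: P[∪_{i=1}^{30} A_i] ≤ Σ_i P[A_i] ≤ 30·p = 30·(4/115) = 24/23.
Numerically: 24/23 ≈ 1.0434783.
Is 24/23 < 1? NO.
Since the bound 24/23 is ≥ 1, the union bound is uninformative here; it does NOT by itself certify existence.

30·p = 24/23 ≈ 1.0434783; existence NOT certified by the union bound.
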